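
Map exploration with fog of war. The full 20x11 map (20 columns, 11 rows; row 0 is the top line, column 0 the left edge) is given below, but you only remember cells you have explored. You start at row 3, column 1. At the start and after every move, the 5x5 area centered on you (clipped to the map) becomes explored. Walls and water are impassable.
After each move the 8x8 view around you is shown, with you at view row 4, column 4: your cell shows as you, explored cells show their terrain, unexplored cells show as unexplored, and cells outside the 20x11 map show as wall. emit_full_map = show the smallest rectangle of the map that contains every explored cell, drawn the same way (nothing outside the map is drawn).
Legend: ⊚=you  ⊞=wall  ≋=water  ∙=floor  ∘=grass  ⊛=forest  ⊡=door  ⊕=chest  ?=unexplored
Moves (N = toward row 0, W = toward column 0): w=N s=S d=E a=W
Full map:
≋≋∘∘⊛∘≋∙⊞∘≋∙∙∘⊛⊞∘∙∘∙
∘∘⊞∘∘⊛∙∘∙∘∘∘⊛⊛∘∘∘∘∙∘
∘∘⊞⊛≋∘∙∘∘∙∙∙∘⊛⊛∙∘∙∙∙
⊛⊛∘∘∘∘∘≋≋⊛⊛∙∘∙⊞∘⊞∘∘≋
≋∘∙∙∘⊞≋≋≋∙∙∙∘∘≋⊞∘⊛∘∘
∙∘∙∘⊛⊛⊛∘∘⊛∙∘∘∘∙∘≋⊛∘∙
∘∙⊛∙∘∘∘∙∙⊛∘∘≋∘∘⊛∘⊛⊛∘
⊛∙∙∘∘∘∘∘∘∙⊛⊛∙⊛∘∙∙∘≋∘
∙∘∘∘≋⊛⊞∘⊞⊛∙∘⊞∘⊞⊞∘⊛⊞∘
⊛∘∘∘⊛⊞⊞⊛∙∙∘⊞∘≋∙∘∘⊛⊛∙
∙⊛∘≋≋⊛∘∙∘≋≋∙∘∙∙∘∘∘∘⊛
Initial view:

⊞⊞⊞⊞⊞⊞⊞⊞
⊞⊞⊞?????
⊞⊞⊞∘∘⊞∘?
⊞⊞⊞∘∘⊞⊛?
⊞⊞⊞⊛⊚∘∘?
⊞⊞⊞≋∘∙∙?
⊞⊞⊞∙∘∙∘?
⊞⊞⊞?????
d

⊞⊞⊞⊞⊞⊞⊞⊞
⊞⊞??????
⊞⊞∘∘⊞∘∘?
⊞⊞∘∘⊞⊛≋?
⊞⊞⊛⊛⊚∘∘?
⊞⊞≋∘∙∙∘?
⊞⊞∙∘∙∘⊛?
⊞⊞??????

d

⊞⊞⊞⊞⊞⊞⊞⊞
⊞???????
⊞∘∘⊞∘∘⊛?
⊞∘∘⊞⊛≋∘?
⊞⊛⊛∘⊚∘∘?
⊞≋∘∙∙∘⊞?
⊞∙∘∙∘⊛⊛?
⊞???????

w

⊞⊞⊞⊞⊞⊞⊞⊞
⊞⊞⊞⊞⊞⊞⊞⊞
⊞?≋∘∘⊛∘?
⊞∘∘⊞∘∘⊛?
⊞∘∘⊞⊚≋∘?
⊞⊛⊛∘∘∘∘?
⊞≋∘∙∙∘⊞?
⊞∙∘∙∘⊛⊛?

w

⊞⊞⊞⊞⊞⊞⊞⊞
⊞⊞⊞⊞⊞⊞⊞⊞
⊞⊞⊞⊞⊞⊞⊞⊞
⊞?≋∘∘⊛∘?
⊞∘∘⊞⊚∘⊛?
⊞∘∘⊞⊛≋∘?
⊞⊛⊛∘∘∘∘?
⊞≋∘∙∙∘⊞?

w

⊞⊞⊞⊞⊞⊞⊞⊞
⊞⊞⊞⊞⊞⊞⊞⊞
⊞⊞⊞⊞⊞⊞⊞⊞
⊞⊞⊞⊞⊞⊞⊞⊞
⊞?≋∘⊚⊛∘?
⊞∘∘⊞∘∘⊛?
⊞∘∘⊞⊛≋∘?
⊞⊛⊛∘∘∘∘?

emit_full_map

?≋∘⊚⊛∘
∘∘⊞∘∘⊛
∘∘⊞⊛≋∘
⊛⊛∘∘∘∘
≋∘∙∙∘⊞
∙∘∙∘⊛⊛

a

⊞⊞⊞⊞⊞⊞⊞⊞
⊞⊞⊞⊞⊞⊞⊞⊞
⊞⊞⊞⊞⊞⊞⊞⊞
⊞⊞⊞⊞⊞⊞⊞⊞
⊞⊞≋≋⊚∘⊛∘
⊞⊞∘∘⊞∘∘⊛
⊞⊞∘∘⊞⊛≋∘
⊞⊞⊛⊛∘∘∘∘

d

⊞⊞⊞⊞⊞⊞⊞⊞
⊞⊞⊞⊞⊞⊞⊞⊞
⊞⊞⊞⊞⊞⊞⊞⊞
⊞⊞⊞⊞⊞⊞⊞⊞
⊞≋≋∘⊚⊛∘?
⊞∘∘⊞∘∘⊛?
⊞∘∘⊞⊛≋∘?
⊞⊛⊛∘∘∘∘?

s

⊞⊞⊞⊞⊞⊞⊞⊞
⊞⊞⊞⊞⊞⊞⊞⊞
⊞⊞⊞⊞⊞⊞⊞⊞
⊞≋≋∘∘⊛∘?
⊞∘∘⊞⊚∘⊛?
⊞∘∘⊞⊛≋∘?
⊞⊛⊛∘∘∘∘?
⊞≋∘∙∙∘⊞?

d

⊞⊞⊞⊞⊞⊞⊞⊞
⊞⊞⊞⊞⊞⊞⊞⊞
⊞⊞⊞⊞⊞⊞⊞⊞
≋≋∘∘⊛∘≋?
∘∘⊞∘⊚⊛∙?
∘∘⊞⊛≋∘∙?
⊛⊛∘∘∘∘∘?
≋∘∙∙∘⊞??

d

⊞⊞⊞⊞⊞⊞⊞⊞
⊞⊞⊞⊞⊞⊞⊞⊞
⊞⊞⊞⊞⊞⊞⊞⊞
≋∘∘⊛∘≋∙?
∘⊞∘∘⊚∙∘?
∘⊞⊛≋∘∙∘?
⊛∘∘∘∘∘≋?
∘∙∙∘⊞???

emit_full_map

≋≋∘∘⊛∘≋∙
∘∘⊞∘∘⊚∙∘
∘∘⊞⊛≋∘∙∘
⊛⊛∘∘∘∘∘≋
≋∘∙∙∘⊞??
∙∘∙∘⊛⊛??


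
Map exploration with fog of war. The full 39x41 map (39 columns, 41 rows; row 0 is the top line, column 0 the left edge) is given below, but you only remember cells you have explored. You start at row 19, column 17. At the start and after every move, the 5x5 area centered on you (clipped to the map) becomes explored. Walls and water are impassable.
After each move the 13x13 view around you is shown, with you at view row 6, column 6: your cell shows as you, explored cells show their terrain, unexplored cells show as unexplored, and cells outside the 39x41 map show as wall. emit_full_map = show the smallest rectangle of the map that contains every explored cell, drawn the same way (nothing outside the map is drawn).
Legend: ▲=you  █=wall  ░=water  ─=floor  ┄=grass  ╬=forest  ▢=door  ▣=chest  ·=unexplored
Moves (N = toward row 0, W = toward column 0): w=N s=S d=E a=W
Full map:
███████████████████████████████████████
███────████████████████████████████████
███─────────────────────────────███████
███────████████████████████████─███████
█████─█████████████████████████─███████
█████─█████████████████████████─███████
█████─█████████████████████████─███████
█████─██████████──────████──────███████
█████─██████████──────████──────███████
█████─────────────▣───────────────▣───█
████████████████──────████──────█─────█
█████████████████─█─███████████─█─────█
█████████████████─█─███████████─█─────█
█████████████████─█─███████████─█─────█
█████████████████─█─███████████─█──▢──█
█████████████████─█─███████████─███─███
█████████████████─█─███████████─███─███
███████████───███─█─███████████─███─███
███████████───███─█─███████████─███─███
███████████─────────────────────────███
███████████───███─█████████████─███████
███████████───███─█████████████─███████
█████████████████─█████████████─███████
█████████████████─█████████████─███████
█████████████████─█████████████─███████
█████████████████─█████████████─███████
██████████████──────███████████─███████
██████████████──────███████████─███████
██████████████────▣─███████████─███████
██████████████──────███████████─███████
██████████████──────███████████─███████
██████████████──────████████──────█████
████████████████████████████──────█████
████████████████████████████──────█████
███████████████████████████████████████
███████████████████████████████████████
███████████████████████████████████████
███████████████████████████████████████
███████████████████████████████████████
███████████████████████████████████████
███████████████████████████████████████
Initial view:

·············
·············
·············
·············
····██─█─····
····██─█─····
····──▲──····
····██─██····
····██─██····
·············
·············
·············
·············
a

·············
·············
·············
·············
····███─█─···
····███─█─···
····──▲───···
····███─██···
····███─██···
·············
·············
·············
·············

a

·············
·············
·············
·············
····─███─█─··
····─███─█─··
····──▲────··
····─███─██··
····─███─██··
·············
·············
·············
·············

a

·············
·············
·············
·············
····──███─█─·
····──███─█─·
····──▲─────·
····──███─██·
····──███─██·
·············
·············
·············
·············

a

·············
·············
·············
·············
····───███─█─
····───███─█─
····──▲──────
····───███─██
····───███─██
·············
·············
·············
·············

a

·············
·············
·············
·············
····█───███─█
····█───███─█
····█─▲──────
····█───███─█
····█───███─█
·············
·············
·············
·············

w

·············
·············
·············
·············
····█████····
····█───███─█
····█─▲─███─█
····█────────
····█───███─█
····█───███─█
·············
·············
·············

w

·············
·············
·············
·············
····█████····
····█████····
····█─▲─███─█
····█───███─█
····█────────
····█───███─█
····█───███─█
·············
·············

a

·············
·············
·············
·············
····██████···
····██████···
····██▲──███─
····██───███─
····██───────
·····█───███─
·····█───███─
·············
·············

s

·············
·············
·············
····██████···
····██████···
····██───███─
····██▲──███─
····██───────
····██───███─
·····█───███─
·············
·············
·············

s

·············
·············
····██████···
····██████···
····██───███─
····██───███─
····██▲──────
····██───███─
····██───███─
·············
·············
·············
·············

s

·············
····██████···
····██████···
····██───███─
····██───███─
····██───────
····██▲──███─
····██───███─
····█████····
·············
·············
·············
·············

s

····██████···
····██████···
····██───███─
····██───███─
····██───────
····██───███─
····██▲──███─
····█████····
····█████····
·············
·············
·············
·············

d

···██████····
···██████····
···██───███─█
···██───███─█
···██────────
···██───███─█
···██─▲─███─█
···██████····
···██████····
·············
·············
·············
·············

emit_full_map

██████·····
██████·····
██───███─█─
██───███─█─
██─────────
██───███─██
██─▲─███─██
██████·····
██████·····

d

··██████·····
··██████·····
··██───███─█─
··██───███─█─
··██─────────
··██───███─██
··██──▲███─██
··███████····
··███████····
·············
·············
·············
·············

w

·············
··██████·····
··██████·····
··██───███─█─
··██───███─█─
··██─────────
··██──▲███─██
··██───███─██
··███████····
··███████····
·············
·············
·············

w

·············
·············
··██████·····
··██████·····
··██───███─█─
··██───███─█─
··██──▲──────
··██───███─██
··██───███─██
··███████····
··███████····
·············
·············

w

·············
·············
·············
··██████·····
··███████····
··██───███─█─
··██──▲███─█─
··██─────────
··██───███─██
··██───███─██
··███████····
··███████····
·············

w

·············
·············
·············
·············
··███████····
··███████····
··██──▲███─█─
··██───███─█─
··██─────────
··██───███─██
··██───███─██
··███████····
··███████····

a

·············
·············
·············
·············
···███████···
···███████···
···██─▲─███─█
···██───███─█
···██────────
···██───███─█
···██───███─█
···███████···
···███████···

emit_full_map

███████····
███████····
██─▲─███─█─
██───███─█─
██─────────
██───███─██
██───███─██
███████····
███████····


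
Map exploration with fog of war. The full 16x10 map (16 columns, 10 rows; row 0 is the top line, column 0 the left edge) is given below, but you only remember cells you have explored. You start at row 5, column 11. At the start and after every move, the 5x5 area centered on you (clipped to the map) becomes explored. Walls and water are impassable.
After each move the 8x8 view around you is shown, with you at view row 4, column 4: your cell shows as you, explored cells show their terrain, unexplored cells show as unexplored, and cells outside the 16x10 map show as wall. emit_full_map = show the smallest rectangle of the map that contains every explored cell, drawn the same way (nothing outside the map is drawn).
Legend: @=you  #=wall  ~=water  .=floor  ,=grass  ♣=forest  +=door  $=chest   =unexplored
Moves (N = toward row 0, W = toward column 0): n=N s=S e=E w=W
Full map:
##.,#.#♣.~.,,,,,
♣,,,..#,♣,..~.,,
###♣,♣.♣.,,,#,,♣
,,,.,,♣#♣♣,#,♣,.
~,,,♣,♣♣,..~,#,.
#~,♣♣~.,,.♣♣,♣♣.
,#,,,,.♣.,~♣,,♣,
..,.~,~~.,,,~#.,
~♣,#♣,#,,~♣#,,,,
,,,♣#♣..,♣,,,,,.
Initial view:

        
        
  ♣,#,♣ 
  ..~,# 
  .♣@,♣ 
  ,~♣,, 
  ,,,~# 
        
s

        
  ♣,#,♣ 
  ..~,# 
  .♣♣,♣ 
  ,~@,, 
  ,,,~# 
  ~♣#,, 
        

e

        
 ♣,#,♣  
 ..~,#, 
 .♣♣,♣♣ 
 ,~♣@,♣ 
 ,,,~#. 
 ~♣#,,, 
        

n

        
        
 ♣,#,♣, 
 ..~,#, 
 .♣♣@♣♣ 
 ,~♣,,♣ 
 ,,,~#. 
 ~♣#,,, 

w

        
        
  ♣,#,♣,
  ..~,#,
  .♣@,♣♣
  ,~♣,,♣
  ,,,~#.
  ~♣#,,,

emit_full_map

♣,#,♣,
..~,#,
.♣@,♣♣
,~♣,,♣
,,,~#.
~♣#,,,

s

        
  ♣,#,♣,
  ..~,#,
  .♣♣,♣♣
  ,~@,,♣
  ,,,~#.
  ~♣#,,,
        

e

        
 ♣,#,♣, 
 ..~,#, 
 .♣♣,♣♣ 
 ,~♣@,♣ 
 ,,,~#. 
 ~♣#,,, 
        

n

        
        
 ♣,#,♣, 
 ..~,#, 
 .♣♣@♣♣ 
 ,~♣,,♣ 
 ,,,~#. 
 ~♣#,,, 

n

        
        
  ,,#,, 
 ♣,#,♣, 
 ..~@#, 
 .♣♣,♣♣ 
 ,~♣,,♣ 
 ,,,~#. 

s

        
  ,,#,, 
 ♣,#,♣, 
 ..~,#, 
 .♣♣@♣♣ 
 ,~♣,,♣ 
 ,,,~#. 
 ~♣#,,, 

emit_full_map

 ,,#,,
♣,#,♣,
..~,#,
.♣♣@♣♣
,~♣,,♣
,,,~#.
~♣#,,,

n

        
        
  ,,#,, 
 ♣,#,♣, 
 ..~@#, 
 .♣♣,♣♣ 
 ,~♣,,♣ 
 ,,,~#. 

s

        
  ,,#,, 
 ♣,#,♣, 
 ..~,#, 
 .♣♣@♣♣ 
 ,~♣,,♣ 
 ,,,~#. 
 ~♣#,,, 

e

       #
 ,,#,, #
♣,#,♣,.#
..~,#,.#
.♣♣,@♣.#
,~♣,,♣,#
,,,~#.,#
~♣#,,, #

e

      ##
,,#,, ##
,#,♣,.##
.~,#,.##
♣♣,♣@.##
~♣,,♣,##
,,~#.,##
♣#,,, ##

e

     ###
,#,, ###
#,♣,.###
~,#,.###
♣,♣♣@###
♣,,♣,###
,~#.,###
#,,, ###

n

     ###
     ###
,#,,♣###
#,♣,.###
~,#,@###
♣,♣♣.###
♣,,♣,###
,~#.,###

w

      ##
      ##
,,#,,♣##
,#,♣,.##
.~,#@.##
♣♣,♣♣.##
~♣,,♣,##
,,~#.,##

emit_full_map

 ,,#,,♣
♣,#,♣,.
..~,#@.
.♣♣,♣♣.
,~♣,,♣,
,,,~#.,
~♣#,,, 


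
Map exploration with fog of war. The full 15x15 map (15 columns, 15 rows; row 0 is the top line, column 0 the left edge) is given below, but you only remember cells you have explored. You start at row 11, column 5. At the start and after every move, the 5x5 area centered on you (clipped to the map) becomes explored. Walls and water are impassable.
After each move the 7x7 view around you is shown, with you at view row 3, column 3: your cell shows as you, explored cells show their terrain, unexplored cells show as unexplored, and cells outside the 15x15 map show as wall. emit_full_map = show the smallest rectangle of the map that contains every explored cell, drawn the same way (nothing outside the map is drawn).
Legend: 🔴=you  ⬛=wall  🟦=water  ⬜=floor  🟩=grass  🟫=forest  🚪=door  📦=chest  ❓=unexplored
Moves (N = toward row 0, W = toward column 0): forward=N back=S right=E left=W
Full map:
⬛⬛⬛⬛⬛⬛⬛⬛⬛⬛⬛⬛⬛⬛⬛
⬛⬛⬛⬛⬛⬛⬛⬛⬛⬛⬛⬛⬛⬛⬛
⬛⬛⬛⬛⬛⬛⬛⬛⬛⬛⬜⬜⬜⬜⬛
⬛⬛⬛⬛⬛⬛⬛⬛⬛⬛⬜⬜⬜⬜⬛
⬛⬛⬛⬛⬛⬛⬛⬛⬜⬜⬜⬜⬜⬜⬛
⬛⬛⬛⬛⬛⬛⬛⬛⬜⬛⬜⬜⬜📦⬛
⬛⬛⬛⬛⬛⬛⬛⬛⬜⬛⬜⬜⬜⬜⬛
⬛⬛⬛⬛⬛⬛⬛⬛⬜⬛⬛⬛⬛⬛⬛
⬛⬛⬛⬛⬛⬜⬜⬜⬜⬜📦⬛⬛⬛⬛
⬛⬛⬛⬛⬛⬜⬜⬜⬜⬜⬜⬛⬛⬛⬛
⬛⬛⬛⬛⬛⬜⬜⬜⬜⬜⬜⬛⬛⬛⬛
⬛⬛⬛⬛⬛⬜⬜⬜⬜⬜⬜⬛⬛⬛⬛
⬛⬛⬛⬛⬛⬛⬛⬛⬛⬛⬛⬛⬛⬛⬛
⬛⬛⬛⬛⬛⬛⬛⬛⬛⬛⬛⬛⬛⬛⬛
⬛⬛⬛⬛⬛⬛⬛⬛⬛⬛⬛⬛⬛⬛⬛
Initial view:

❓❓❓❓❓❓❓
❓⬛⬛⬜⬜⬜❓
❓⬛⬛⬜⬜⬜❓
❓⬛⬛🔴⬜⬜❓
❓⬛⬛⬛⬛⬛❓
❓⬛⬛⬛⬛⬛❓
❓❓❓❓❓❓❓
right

❓❓❓❓❓❓❓
⬛⬛⬜⬜⬜⬜❓
⬛⬛⬜⬜⬜⬜❓
⬛⬛⬜🔴⬜⬜❓
⬛⬛⬛⬛⬛⬛❓
⬛⬛⬛⬛⬛⬛❓
❓❓❓❓❓❓❓

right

❓❓❓❓❓❓❓
⬛⬜⬜⬜⬜⬜❓
⬛⬜⬜⬜⬜⬜❓
⬛⬜⬜🔴⬜⬜❓
⬛⬛⬛⬛⬛⬛❓
⬛⬛⬛⬛⬛⬛❓
❓❓❓❓❓❓❓

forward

❓❓❓❓❓❓❓
❓⬜⬜⬜⬜⬜❓
⬛⬜⬜⬜⬜⬜❓
⬛⬜⬜🔴⬜⬜❓
⬛⬜⬜⬜⬜⬜❓
⬛⬛⬛⬛⬛⬛❓
⬛⬛⬛⬛⬛⬛❓

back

❓⬜⬜⬜⬜⬜❓
⬛⬜⬜⬜⬜⬜❓
⬛⬜⬜⬜⬜⬜❓
⬛⬜⬜🔴⬜⬜❓
⬛⬛⬛⬛⬛⬛❓
⬛⬛⬛⬛⬛⬛❓
❓❓❓❓❓❓❓

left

❓❓⬜⬜⬜⬜⬜
⬛⬛⬜⬜⬜⬜⬜
⬛⬛⬜⬜⬜⬜⬜
⬛⬛⬜🔴⬜⬜⬜
⬛⬛⬛⬛⬛⬛⬛
⬛⬛⬛⬛⬛⬛⬛
❓❓❓❓❓❓❓

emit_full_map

❓❓⬜⬜⬜⬜⬜
⬛⬛⬜⬜⬜⬜⬜
⬛⬛⬜⬜⬜⬜⬜
⬛⬛⬜🔴⬜⬜⬜
⬛⬛⬛⬛⬛⬛⬛
⬛⬛⬛⬛⬛⬛⬛

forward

❓❓❓❓❓❓❓
❓⬛⬜⬜⬜⬜⬜
⬛⬛⬜⬜⬜⬜⬜
⬛⬛⬜🔴⬜⬜⬜
⬛⬛⬜⬜⬜⬜⬜
⬛⬛⬛⬛⬛⬛⬛
⬛⬛⬛⬛⬛⬛⬛

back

❓⬛⬜⬜⬜⬜⬜
⬛⬛⬜⬜⬜⬜⬜
⬛⬛⬜⬜⬜⬜⬜
⬛⬛⬜🔴⬜⬜⬜
⬛⬛⬛⬛⬛⬛⬛
⬛⬛⬛⬛⬛⬛⬛
❓❓❓❓❓❓❓

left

❓❓⬛⬜⬜⬜⬜
❓⬛⬛⬜⬜⬜⬜
❓⬛⬛⬜⬜⬜⬜
❓⬛⬛🔴⬜⬜⬜
❓⬛⬛⬛⬛⬛⬛
❓⬛⬛⬛⬛⬛⬛
❓❓❓❓❓❓❓

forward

❓❓❓❓❓❓❓
❓⬛⬛⬜⬜⬜⬜
❓⬛⬛⬜⬜⬜⬜
❓⬛⬛🔴⬜⬜⬜
❓⬛⬛⬜⬜⬜⬜
❓⬛⬛⬛⬛⬛⬛
❓⬛⬛⬛⬛⬛⬛

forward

❓❓❓❓❓❓❓
❓⬛⬛⬛⬛⬛❓
❓⬛⬛⬜⬜⬜⬜
❓⬛⬛🔴⬜⬜⬜
❓⬛⬛⬜⬜⬜⬜
❓⬛⬛⬜⬜⬜⬜
❓⬛⬛⬛⬛⬛⬛

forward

❓❓❓❓❓❓❓
❓⬛⬛⬛⬛⬛❓
❓⬛⬛⬛⬛⬛❓
❓⬛⬛🔴⬜⬜⬜
❓⬛⬛⬜⬜⬜⬜
❓⬛⬛⬜⬜⬜⬜
❓⬛⬛⬜⬜⬜⬜

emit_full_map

⬛⬛⬛⬛⬛❓❓
⬛⬛⬛⬛⬛❓❓
⬛⬛🔴⬜⬜⬜⬜
⬛⬛⬜⬜⬜⬜⬜
⬛⬛⬜⬜⬜⬜⬜
⬛⬛⬜⬜⬜⬜⬜
⬛⬛⬛⬛⬛⬛⬛
⬛⬛⬛⬛⬛⬛⬛

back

❓⬛⬛⬛⬛⬛❓
❓⬛⬛⬛⬛⬛❓
❓⬛⬛⬜⬜⬜⬜
❓⬛⬛🔴⬜⬜⬜
❓⬛⬛⬜⬜⬜⬜
❓⬛⬛⬜⬜⬜⬜
❓⬛⬛⬛⬛⬛⬛

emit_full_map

⬛⬛⬛⬛⬛❓❓
⬛⬛⬛⬛⬛❓❓
⬛⬛⬜⬜⬜⬜⬜
⬛⬛🔴⬜⬜⬜⬜
⬛⬛⬜⬜⬜⬜⬜
⬛⬛⬜⬜⬜⬜⬜
⬛⬛⬛⬛⬛⬛⬛
⬛⬛⬛⬛⬛⬛⬛


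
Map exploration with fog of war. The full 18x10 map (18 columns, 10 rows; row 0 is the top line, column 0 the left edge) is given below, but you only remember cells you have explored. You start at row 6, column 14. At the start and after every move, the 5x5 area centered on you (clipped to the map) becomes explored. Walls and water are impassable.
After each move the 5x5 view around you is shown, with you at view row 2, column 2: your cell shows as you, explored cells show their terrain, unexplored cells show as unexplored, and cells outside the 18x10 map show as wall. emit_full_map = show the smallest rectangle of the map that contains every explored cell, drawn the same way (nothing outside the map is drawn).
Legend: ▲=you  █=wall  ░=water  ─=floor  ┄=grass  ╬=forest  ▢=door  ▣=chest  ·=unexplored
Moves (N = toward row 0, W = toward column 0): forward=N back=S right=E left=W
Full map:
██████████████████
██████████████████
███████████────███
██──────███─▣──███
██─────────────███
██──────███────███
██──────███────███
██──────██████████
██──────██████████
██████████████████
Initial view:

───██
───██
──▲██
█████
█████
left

────█
────█
──▲─█
█████
█████

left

─────
█────
█─▲──
█████
█████

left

─────
██───
██▲──
█████
█████

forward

██─▣─
─────
██▲──
██───
█████

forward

██───
██─▣─
──▲──
██───
██───

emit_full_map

██───···
██─▣─···
──▲───██
██────██
██────██
████████
████████

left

███──
███─▣
──▲──
███──
███──

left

████─
─███─
──▲──
─███─
─███─

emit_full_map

████───···
─███─▣─···
──▲─────██
─███────██
─███────██
··████████
··████████


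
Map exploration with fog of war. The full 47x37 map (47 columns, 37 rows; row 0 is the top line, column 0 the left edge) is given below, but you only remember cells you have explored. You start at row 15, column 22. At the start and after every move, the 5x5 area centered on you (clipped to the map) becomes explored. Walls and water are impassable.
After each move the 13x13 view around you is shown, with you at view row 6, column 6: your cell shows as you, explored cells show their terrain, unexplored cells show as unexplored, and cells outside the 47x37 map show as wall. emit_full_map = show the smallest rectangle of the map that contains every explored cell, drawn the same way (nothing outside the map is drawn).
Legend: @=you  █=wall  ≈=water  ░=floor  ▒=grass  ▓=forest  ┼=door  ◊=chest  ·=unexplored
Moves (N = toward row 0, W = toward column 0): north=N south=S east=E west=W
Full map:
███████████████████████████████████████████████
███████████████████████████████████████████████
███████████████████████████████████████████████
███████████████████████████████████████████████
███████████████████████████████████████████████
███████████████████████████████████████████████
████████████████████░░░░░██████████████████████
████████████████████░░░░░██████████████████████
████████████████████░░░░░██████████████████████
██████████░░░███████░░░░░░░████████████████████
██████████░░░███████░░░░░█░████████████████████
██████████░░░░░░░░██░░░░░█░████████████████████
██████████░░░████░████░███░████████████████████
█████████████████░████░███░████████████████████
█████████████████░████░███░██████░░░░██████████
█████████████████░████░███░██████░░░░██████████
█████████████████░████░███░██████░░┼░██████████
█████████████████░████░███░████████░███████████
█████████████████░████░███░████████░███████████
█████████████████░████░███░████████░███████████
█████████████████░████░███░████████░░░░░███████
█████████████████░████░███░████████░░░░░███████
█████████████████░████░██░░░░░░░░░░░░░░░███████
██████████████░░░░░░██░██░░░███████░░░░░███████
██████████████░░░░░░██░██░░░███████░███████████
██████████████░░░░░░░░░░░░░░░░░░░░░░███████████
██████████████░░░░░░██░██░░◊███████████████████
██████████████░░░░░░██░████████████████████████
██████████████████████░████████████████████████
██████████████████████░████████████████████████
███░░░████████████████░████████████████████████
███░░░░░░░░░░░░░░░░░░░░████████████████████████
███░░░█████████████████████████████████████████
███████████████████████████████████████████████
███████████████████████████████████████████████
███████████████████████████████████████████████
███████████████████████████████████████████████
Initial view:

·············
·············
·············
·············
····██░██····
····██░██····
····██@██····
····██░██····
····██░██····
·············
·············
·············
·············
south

·············
·············
·············
····██░██····
····██░██····
····██░██····
····██@██····
····██░██····
····██░██····
·············
·············
·············
·············

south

·············
·············
····██░██····
····██░██····
····██░██····
····██░██····
····██@██····
····██░██····
····██░██····
·············
·············
·············
·············

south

·············
····██░██····
····██░██····
····██░██····
····██░██····
····██░██····
····██@██····
····██░██····
····██░██····
·············
·············
·············
·············

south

····██░██····
····██░██····
····██░██····
····██░██····
····██░██····
····██░██····
····██@██····
····██░██····
····██░██····
·············
·············
·············
·············

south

····██░██····
····██░██····
····██░██····
····██░██····
····██░██····
····██░██····
····██@██····
····██░██····
····██░██····
·············
·············
·············
·············


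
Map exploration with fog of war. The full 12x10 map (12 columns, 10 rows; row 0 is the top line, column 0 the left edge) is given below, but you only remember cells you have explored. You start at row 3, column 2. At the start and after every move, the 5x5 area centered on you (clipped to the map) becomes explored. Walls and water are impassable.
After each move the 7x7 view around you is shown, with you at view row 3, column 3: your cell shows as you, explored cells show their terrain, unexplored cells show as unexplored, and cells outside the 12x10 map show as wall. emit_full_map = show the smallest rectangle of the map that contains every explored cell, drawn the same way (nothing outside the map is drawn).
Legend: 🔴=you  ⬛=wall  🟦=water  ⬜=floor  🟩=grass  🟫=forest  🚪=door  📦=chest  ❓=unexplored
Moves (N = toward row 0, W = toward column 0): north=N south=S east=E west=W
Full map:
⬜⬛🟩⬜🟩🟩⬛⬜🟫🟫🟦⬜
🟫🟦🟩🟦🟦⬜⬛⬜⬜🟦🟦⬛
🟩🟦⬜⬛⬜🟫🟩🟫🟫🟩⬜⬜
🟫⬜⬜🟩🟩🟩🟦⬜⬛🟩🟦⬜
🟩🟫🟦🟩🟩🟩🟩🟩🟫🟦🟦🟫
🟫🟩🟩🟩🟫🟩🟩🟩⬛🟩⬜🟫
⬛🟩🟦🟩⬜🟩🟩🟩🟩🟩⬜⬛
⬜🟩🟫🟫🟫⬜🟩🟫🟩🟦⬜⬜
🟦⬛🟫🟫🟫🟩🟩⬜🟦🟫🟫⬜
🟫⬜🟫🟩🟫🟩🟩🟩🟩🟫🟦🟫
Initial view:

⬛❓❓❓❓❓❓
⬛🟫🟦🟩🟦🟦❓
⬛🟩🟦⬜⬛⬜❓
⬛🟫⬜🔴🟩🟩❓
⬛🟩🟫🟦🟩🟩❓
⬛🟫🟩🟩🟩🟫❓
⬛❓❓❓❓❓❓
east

❓❓❓❓❓❓❓
🟫🟦🟩🟦🟦⬜❓
🟩🟦⬜⬛⬜🟫❓
🟫⬜⬜🔴🟩🟩❓
🟩🟫🟦🟩🟩🟩❓
🟫🟩🟩🟩🟫🟩❓
❓❓❓❓❓❓❓

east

❓❓❓❓❓❓❓
🟦🟩🟦🟦⬜⬛❓
🟦⬜⬛⬜🟫🟩❓
⬜⬜🟩🔴🟩🟦❓
🟫🟦🟩🟩🟩🟩❓
🟩🟩🟩🟫🟩🟩❓
❓❓❓❓❓❓❓

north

⬛⬛⬛⬛⬛⬛⬛
❓🟩⬜🟩🟩⬛❓
🟦🟩🟦🟦⬜⬛❓
🟦⬜⬛🔴🟫🟩❓
⬜⬜🟩🟩🟩🟦❓
🟫🟦🟩🟩🟩🟩❓
🟩🟩🟩🟫🟩🟩❓

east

⬛⬛⬛⬛⬛⬛⬛
🟩⬜🟩🟩⬛⬜❓
🟩🟦🟦⬜⬛⬜❓
⬜⬛⬜🔴🟩🟫❓
⬜🟩🟩🟩🟦⬜❓
🟦🟩🟩🟩🟩🟩❓
🟩🟩🟫🟩🟩❓❓

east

⬛⬛⬛⬛⬛⬛⬛
⬜🟩🟩⬛⬜🟫❓
🟦🟦⬜⬛⬜⬜❓
⬛⬜🟫🔴🟫🟫❓
🟩🟩🟩🟦⬜⬛❓
🟩🟩🟩🟩🟩🟫❓
🟩🟫🟩🟩❓❓❓

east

⬛⬛⬛⬛⬛⬛⬛
🟩🟩⬛⬜🟫🟫❓
🟦⬜⬛⬜⬜🟦❓
⬜🟫🟩🔴🟫🟩❓
🟩🟩🟦⬜⬛🟩❓
🟩🟩🟩🟩🟫🟦❓
🟫🟩🟩❓❓❓❓

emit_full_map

❓❓🟩⬜🟩🟩⬛⬜🟫🟫
🟫🟦🟩🟦🟦⬜⬛⬜⬜🟦
🟩🟦⬜⬛⬜🟫🟩🔴🟫🟩
🟫⬜⬜🟩🟩🟩🟦⬜⬛🟩
🟩🟫🟦🟩🟩🟩🟩🟩🟫🟦
🟫🟩🟩🟩🟫🟩🟩❓❓❓

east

⬛⬛⬛⬛⬛⬛⬛
🟩⬛⬜🟫🟫🟦❓
⬜⬛⬜⬜🟦🟦❓
🟫🟩🟫🔴🟩⬜❓
🟩🟦⬜⬛🟩🟦❓
🟩🟩🟩🟫🟦🟦❓
🟩🟩❓❓❓❓❓

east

⬛⬛⬛⬛⬛⬛⬛
⬛⬜🟫🟫🟦⬜⬛
⬛⬜⬜🟦🟦⬛⬛
🟩🟫🟫🔴⬜⬜⬛
🟦⬜⬛🟩🟦⬜⬛
🟩🟩🟫🟦🟦🟫⬛
🟩❓❓❓❓❓⬛

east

⬛⬛⬛⬛⬛⬛⬛
⬜🟫🟫🟦⬜⬛⬛
⬜⬜🟦🟦⬛⬛⬛
🟫🟫🟩🔴⬜⬛⬛
⬜⬛🟩🟦⬜⬛⬛
🟩🟫🟦🟦🟫⬛⬛
❓❓❓❓❓⬛⬛

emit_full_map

❓❓🟩⬜🟩🟩⬛⬜🟫🟫🟦⬜
🟫🟦🟩🟦🟦⬜⬛⬜⬜🟦🟦⬛
🟩🟦⬜⬛⬜🟫🟩🟫🟫🟩🔴⬜
🟫⬜⬜🟩🟩🟩🟦⬜⬛🟩🟦⬜
🟩🟫🟦🟩🟩🟩🟩🟩🟫🟦🟦🟫
🟫🟩🟩🟩🟫🟩🟩❓❓❓❓❓


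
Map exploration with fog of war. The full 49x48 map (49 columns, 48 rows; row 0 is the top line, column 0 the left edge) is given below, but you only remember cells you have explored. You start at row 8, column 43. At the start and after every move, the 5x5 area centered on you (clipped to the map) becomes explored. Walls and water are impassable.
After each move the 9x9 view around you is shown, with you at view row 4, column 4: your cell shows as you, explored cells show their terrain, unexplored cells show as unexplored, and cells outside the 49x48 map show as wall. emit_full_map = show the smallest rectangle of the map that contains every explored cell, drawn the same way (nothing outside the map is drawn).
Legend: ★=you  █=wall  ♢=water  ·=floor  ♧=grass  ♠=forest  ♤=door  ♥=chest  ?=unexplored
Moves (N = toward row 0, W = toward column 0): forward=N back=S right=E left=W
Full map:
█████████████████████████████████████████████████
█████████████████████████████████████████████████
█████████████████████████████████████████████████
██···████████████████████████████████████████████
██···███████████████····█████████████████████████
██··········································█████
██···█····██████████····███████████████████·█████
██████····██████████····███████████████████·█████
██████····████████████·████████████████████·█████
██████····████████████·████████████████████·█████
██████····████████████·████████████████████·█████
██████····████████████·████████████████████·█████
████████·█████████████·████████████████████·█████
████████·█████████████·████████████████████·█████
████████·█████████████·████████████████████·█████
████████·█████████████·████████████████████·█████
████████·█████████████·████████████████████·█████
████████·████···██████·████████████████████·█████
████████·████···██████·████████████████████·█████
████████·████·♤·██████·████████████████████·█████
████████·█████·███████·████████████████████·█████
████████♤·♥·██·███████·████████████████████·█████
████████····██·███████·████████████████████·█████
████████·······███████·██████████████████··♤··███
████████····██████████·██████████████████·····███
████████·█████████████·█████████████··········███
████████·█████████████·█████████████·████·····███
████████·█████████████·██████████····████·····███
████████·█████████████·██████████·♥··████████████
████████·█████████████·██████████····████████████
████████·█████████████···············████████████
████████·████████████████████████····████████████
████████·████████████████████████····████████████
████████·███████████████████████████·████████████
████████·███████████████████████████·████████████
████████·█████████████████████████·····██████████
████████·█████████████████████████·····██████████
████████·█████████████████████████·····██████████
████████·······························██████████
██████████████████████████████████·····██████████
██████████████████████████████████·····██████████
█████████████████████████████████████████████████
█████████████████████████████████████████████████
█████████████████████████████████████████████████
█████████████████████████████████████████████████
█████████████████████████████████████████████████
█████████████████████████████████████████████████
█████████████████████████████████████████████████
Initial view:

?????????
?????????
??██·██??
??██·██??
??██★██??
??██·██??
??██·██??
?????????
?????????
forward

?????????
?????????
??···██??
??██·██??
??██★██??
??██·██??
??██·██??
??██·██??
?????????

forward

?????????
?????????
??█████??
??···██??
??██★██??
??██·██??
??██·██??
??██·██??
??██·██??

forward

?????????
?????????
??█████??
??█████??
??··★██??
??██·██??
??██·██??
??██·██??
??██·██??

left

?????????
?????????
??██████?
??██████?
??··★·██?
??███·██?
??███·██?
???██·██?
???██·██?

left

?????????
?????????
??███████
??███████
??··★··██
??████·██
??████·██
????██·██
????██·██

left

?????????
?????????
??███████
??███████
??··★···█
??█████·█
??█████·█
?????██·█
?????██·█

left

?????????
?????????
??███████
??███████
??··★····
??██████·
??██████·
??????██·
??????██·

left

?????????
?????????
??███████
??███████
??··★····
??███████
??███████
???????██
???????██

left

?????????
?????????
??███████
??███████
??··★····
??███████
??███████
????????█
????????█

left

?????????
?????????
??███████
??███████
??··★····
??███████
??███████
?????????
?????????

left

?????????
?????????
??███████
??███████
??··★····
??███████
??███████
?????????
?????????

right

?????????
?????????
?████████
?████████
?···★····
?████████
?████████
?????????
?????????

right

?????????
?????????
█████████
█████████
····★····
█████████
█████████
????????█
????????█

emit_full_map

█████████████
█████████████
····★······██
██████████·██
██████████·██
????????██·██
????????██·██
????????██·██

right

?????????
?????????
█████████
█████████
····★····
█████████
█████████
???????██
???????██

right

?????????
?????????
█████████
█████████
····★····
████████·
████████·
??????██·
??????██·

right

?????????
?????????
█████████
█████████
····★···█
███████·█
███████·█
?????██·█
?????██·█

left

?????????
?????????
█████████
█████████
····★····
████████·
████████·
??????██·
??????██·

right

?????????
?????????
█████████
█████████
····★···█
███████·█
███████·█
?????██·█
?????██·█

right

?????????
?????????
█████████
█████████
····★··██
██████·██
██████·██
????██·██
????██·██

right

?????????
?????????
████████?
████████?
····★·██?
█████·██?
█████·██?
???██·██?
???██·██?

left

?????????
?????????
█████████
█████████
····★··██
██████·██
██████·██
????██·██
????██·██

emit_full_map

█████████████
█████████████
········★··██
██████████·██
██████████·██
????????██·██
????????██·██
????????██·██

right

?????????
?????????
████████?
████████?
····★·██?
█████·██?
█████·██?
???██·██?
???██·██?
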